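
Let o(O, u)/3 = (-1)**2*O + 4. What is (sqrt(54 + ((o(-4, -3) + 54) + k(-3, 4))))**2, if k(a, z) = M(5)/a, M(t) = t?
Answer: 319/3 ≈ 106.33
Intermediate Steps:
o(O, u) = 12 + 3*O (o(O, u) = 3*((-1)**2*O + 4) = 3*(1*O + 4) = 3*(O + 4) = 3*(4 + O) = 12 + 3*O)
k(a, z) = 5/a
(sqrt(54 + ((o(-4, -3) + 54) + k(-3, 4))))**2 = (sqrt(54 + (((12 + 3*(-4)) + 54) + 5/(-3))))**2 = (sqrt(54 + (((12 - 12) + 54) + 5*(-1/3))))**2 = (sqrt(54 + ((0 + 54) - 5/3)))**2 = (sqrt(54 + (54 - 5/3)))**2 = (sqrt(54 + 157/3))**2 = (sqrt(319/3))**2 = (sqrt(957)/3)**2 = 319/3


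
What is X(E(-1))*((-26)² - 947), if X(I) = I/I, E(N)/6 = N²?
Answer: -271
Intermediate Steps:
E(N) = 6*N²
X(I) = 1
X(E(-1))*((-26)² - 947) = 1*((-26)² - 947) = 1*(676 - 947) = 1*(-271) = -271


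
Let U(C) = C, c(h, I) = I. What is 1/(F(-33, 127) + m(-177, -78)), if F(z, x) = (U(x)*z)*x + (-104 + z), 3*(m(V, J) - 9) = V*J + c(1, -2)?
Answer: -3/1583351 ≈ -1.8947e-6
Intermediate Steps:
m(V, J) = 25/3 + J*V/3 (m(V, J) = 9 + (V*J - 2)/3 = 9 + (J*V - 2)/3 = 9 + (-2 + J*V)/3 = 9 + (-2/3 + J*V/3) = 25/3 + J*V/3)
F(z, x) = -104 + z + z*x**2 (F(z, x) = (x*z)*x + (-104 + z) = z*x**2 + (-104 + z) = -104 + z + z*x**2)
1/(F(-33, 127) + m(-177, -78)) = 1/((-104 - 33 - 33*127**2) + (25/3 + (1/3)*(-78)*(-177))) = 1/((-104 - 33 - 33*16129) + (25/3 + 4602)) = 1/((-104 - 33 - 532257) + 13831/3) = 1/(-532394 + 13831/3) = 1/(-1583351/3) = -3/1583351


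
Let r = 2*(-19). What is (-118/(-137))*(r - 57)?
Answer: -11210/137 ≈ -81.825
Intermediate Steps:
r = -38
(-118/(-137))*(r - 57) = (-118/(-137))*(-38 - 57) = -118*(-1/137)*(-95) = (118/137)*(-95) = -11210/137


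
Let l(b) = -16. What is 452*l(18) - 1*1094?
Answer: -8326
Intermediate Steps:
452*l(18) - 1*1094 = 452*(-16) - 1*1094 = -7232 - 1094 = -8326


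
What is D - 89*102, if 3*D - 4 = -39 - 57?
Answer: -27326/3 ≈ -9108.7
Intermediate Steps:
D = -92/3 (D = 4/3 + (-39 - 57)/3 = 4/3 + (⅓)*(-96) = 4/3 - 32 = -92/3 ≈ -30.667)
D - 89*102 = -92/3 - 89*102 = -92/3 - 9078 = -27326/3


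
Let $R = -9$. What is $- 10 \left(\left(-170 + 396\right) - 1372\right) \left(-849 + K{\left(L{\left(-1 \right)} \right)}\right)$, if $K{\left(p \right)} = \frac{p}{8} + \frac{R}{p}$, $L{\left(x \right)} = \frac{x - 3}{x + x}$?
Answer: $-9778245$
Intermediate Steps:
$L{\left(x \right)} = \frac{-3 + x}{2 x}$
$K{\left(p \right)} = - \frac{9}{p} + \frac{p}{8}$ ($K{\left(p \right)} = \frac{p}{8} - \frac{9}{p} = - \frac{9}{p} + \frac{p}{8}$)
$- 10 \left(\left(-170 + 396\right) - 1372\right) \left(-849 + K{\left(L{\left(-1 \right)} \right)}\right) = - 10 \left(\left(-170 + 396\right) - 1372\right) \left(-849 - \left(9 \left(- \frac{2}{-3 - 1}\right) - \frac{-3 - 1}{16 \left(-1\right)}\right)\right) = - 10 \left(226 - 1372\right) \left(-849 - \left(\frac{9}{2} - \frac{1}{16} \left(-1\right) \left(-4\right)\right)\right) = - 10 \left(- 1146 \left(-849 + \left(- \frac{9}{2} + \frac{1}{8} \cdot 2\right)\right)\right) = - 10 \left(- 1146 \left(-849 + \left(\left(-9\right) \frac{1}{2} + \frac{1}{4}\right)\right)\right) = - 10 \left(- 1146 \left(-849 + \left(- \frac{9}{2} + \frac{1}{4}\right)\right)\right) = - 10 \left(- 1146 \left(-849 - \frac{17}{4}\right)\right) = - 10 \left(\left(-1146\right) \left(- \frac{3413}{4}\right)\right) = \left(-10\right) \frac{1955649}{2} = -9778245$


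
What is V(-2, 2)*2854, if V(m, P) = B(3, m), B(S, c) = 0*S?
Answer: 0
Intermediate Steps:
B(S, c) = 0
V(m, P) = 0
V(-2, 2)*2854 = 0*2854 = 0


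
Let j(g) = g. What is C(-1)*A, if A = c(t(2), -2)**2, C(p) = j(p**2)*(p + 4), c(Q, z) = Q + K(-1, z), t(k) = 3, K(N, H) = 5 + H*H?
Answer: 432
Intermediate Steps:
K(N, H) = 5 + H**2
c(Q, z) = 5 + Q + z**2 (c(Q, z) = Q + (5 + z**2) = 5 + Q + z**2)
C(p) = p**2*(4 + p) (C(p) = p**2*(p + 4) = p**2*(4 + p))
A = 144 (A = (5 + 3 + (-2)**2)**2 = (5 + 3 + 4)**2 = 12**2 = 144)
C(-1)*A = ((-1)**2*(4 - 1))*144 = (1*3)*144 = 3*144 = 432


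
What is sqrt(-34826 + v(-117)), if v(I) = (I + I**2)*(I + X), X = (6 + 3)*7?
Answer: I*sqrt(767714) ≈ 876.19*I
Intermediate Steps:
X = 63 (X = 9*7 = 63)
v(I) = (63 + I)*(I + I**2) (v(I) = (I + I**2)*(I + 63) = (I + I**2)*(63 + I) = (63 + I)*(I + I**2))
sqrt(-34826 + v(-117)) = sqrt(-34826 - 117*(63 + (-117)**2 + 64*(-117))) = sqrt(-34826 - 117*(63 + 13689 - 7488)) = sqrt(-34826 - 117*6264) = sqrt(-34826 - 732888) = sqrt(-767714) = I*sqrt(767714)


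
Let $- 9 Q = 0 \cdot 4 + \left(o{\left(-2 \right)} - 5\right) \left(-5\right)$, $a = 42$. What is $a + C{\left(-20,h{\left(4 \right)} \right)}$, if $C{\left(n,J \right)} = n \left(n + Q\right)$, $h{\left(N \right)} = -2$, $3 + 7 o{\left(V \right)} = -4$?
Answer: $\frac{1526}{3} \approx 508.67$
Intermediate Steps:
$o{\left(V \right)} = -1$ ($o{\left(V \right)} = - \frac{3}{7} + \frac{1}{7} \left(-4\right) = - \frac{3}{7} - \frac{4}{7} = -1$)
$Q = - \frac{10}{3}$ ($Q = - \frac{0 \cdot 4 + \left(-1 - 5\right) \left(-5\right)}{9} = - \frac{0 - -30}{9} = - \frac{0 + 30}{9} = \left(- \frac{1}{9}\right) 30 = - \frac{10}{3} \approx -3.3333$)
$C{\left(n,J \right)} = n \left(- \frac{10}{3} + n\right)$ ($C{\left(n,J \right)} = n \left(n - \frac{10}{3}\right) = n \left(- \frac{10}{3} + n\right)$)
$a + C{\left(-20,h{\left(4 \right)} \right)} = 42 + \frac{1}{3} \left(-20\right) \left(-10 + 3 \left(-20\right)\right) = 42 + \frac{1}{3} \left(-20\right) \left(-10 - 60\right) = 42 + \frac{1}{3} \left(-20\right) \left(-70\right) = 42 + \frac{1400}{3} = \frac{1526}{3}$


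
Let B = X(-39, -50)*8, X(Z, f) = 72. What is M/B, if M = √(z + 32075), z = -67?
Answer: √8002/288 ≈ 0.31060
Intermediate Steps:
M = 2*√8002 (M = √(-67 + 32075) = √32008 = 2*√8002 ≈ 178.91)
B = 576 (B = 72*8 = 576)
M/B = (2*√8002)/576 = (2*√8002)*(1/576) = √8002/288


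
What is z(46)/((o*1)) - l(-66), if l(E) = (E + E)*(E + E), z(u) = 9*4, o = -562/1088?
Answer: -4915728/281 ≈ -17494.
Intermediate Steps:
o = -281/544 (o = -562*1/1088 = -281/544 ≈ -0.51654)
z(u) = 36
l(E) = 4*E² (l(E) = (2*E)*(2*E) = 4*E²)
z(46)/((o*1)) - l(-66) = 36/((-281/544*1)) - 4*(-66)² = 36/(-281/544) - 4*4356 = 36*(-544/281) - 1*17424 = -19584/281 - 17424 = -4915728/281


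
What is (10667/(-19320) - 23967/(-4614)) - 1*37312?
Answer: -554278398143/14857080 ≈ -37307.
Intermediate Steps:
(10667/(-19320) - 23967/(-4614)) - 1*37312 = (10667*(-1/19320) - 23967*(-1/4614)) - 37312 = (-10667/19320 + 7989/1538) - 37312 = 68970817/14857080 - 37312 = -554278398143/14857080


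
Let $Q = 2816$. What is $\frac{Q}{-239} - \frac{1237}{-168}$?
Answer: $- \frac{177445}{40152} \approx -4.4193$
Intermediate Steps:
$\frac{Q}{-239} - \frac{1237}{-168} = \frac{2816}{-239} - \frac{1237}{-168} = 2816 \left(- \frac{1}{239}\right) - - \frac{1237}{168} = - \frac{2816}{239} + \frac{1237}{168} = - \frac{177445}{40152}$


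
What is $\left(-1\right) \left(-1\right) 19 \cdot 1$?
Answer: $19$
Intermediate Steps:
$\left(-1\right) \left(-1\right) 19 \cdot 1 = 1 \cdot 19 \cdot 1 = 19 \cdot 1 = 19$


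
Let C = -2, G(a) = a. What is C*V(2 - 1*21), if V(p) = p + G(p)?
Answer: 76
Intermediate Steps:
V(p) = 2*p (V(p) = p + p = 2*p)
C*V(2 - 1*21) = -4*(2 - 1*21) = -4*(2 - 21) = -4*(-19) = -2*(-38) = 76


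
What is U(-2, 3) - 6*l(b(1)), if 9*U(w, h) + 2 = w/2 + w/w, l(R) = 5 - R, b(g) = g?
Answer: -218/9 ≈ -24.222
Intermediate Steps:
U(w, h) = -⅑ + w/18 (U(w, h) = -2/9 + (w/2 + w/w)/9 = -2/9 + (w*(½) + 1)/9 = -2/9 + (w/2 + 1)/9 = -2/9 + (1 + w/2)/9 = -2/9 + (⅑ + w/18) = -⅑ + w/18)
U(-2, 3) - 6*l(b(1)) = (-⅑ + (1/18)*(-2)) - 6*(5 - 1*1) = (-⅑ - ⅑) - 6*(5 - 1) = -2/9 - 6*4 = -2/9 - 24 = -218/9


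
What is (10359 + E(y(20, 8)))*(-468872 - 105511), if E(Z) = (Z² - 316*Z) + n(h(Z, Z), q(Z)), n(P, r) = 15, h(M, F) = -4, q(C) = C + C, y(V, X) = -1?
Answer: -6140728653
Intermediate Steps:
q(C) = 2*C
E(Z) = 15 + Z² - 316*Z (E(Z) = (Z² - 316*Z) + 15 = 15 + Z² - 316*Z)
(10359 + E(y(20, 8)))*(-468872 - 105511) = (10359 + (15 + (-1)² - 316*(-1)))*(-468872 - 105511) = (10359 + (15 + 1 + 316))*(-574383) = (10359 + 332)*(-574383) = 10691*(-574383) = -6140728653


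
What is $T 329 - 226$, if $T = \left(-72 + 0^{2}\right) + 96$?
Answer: $7670$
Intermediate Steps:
$T = 24$ ($T = \left(-72 + 0\right) + 96 = -72 + 96 = 24$)
$T 329 - 226 = 24 \cdot 329 - 226 = 7896 - 226 = 7670$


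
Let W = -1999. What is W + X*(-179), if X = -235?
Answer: 40066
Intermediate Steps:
W + X*(-179) = -1999 - 235*(-179) = -1999 + 42065 = 40066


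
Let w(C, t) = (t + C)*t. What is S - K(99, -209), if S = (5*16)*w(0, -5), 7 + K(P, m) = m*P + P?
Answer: 22599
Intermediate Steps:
w(C, t) = t*(C + t) (w(C, t) = (C + t)*t = t*(C + t))
K(P, m) = -7 + P + P*m (K(P, m) = -7 + (m*P + P) = -7 + (P*m + P) = -7 + (P + P*m) = -7 + P + P*m)
S = 2000 (S = (5*16)*(-5*(0 - 5)) = 80*(-5*(-5)) = 80*25 = 2000)
S - K(99, -209) = 2000 - (-7 + 99 + 99*(-209)) = 2000 - (-7 + 99 - 20691) = 2000 - 1*(-20599) = 2000 + 20599 = 22599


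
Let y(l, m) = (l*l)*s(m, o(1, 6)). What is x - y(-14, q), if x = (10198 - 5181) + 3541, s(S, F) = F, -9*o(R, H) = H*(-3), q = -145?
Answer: 8166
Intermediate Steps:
o(R, H) = H/3 (o(R, H) = -H*(-3)/9 = -(-1)*H/3 = H/3)
y(l, m) = 2*l**2 (y(l, m) = (l*l)*((1/3)*6) = l**2*2 = 2*l**2)
x = 8558 (x = 5017 + 3541 = 8558)
x - y(-14, q) = 8558 - 2*(-14)**2 = 8558 - 2*196 = 8558 - 1*392 = 8558 - 392 = 8166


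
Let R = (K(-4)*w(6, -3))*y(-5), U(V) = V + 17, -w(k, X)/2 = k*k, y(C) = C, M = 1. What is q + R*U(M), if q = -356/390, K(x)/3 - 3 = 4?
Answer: 26535422/195 ≈ 1.3608e+5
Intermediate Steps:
K(x) = 21 (K(x) = 9 + 3*4 = 9 + 12 = 21)
w(k, X) = -2*k² (w(k, X) = -2*k*k = -2*k²)
q = -178/195 (q = -356*1/390 = -178/195 ≈ -0.91282)
U(V) = 17 + V
R = 7560 (R = (21*(-2*6²))*(-5) = (21*(-2*36))*(-5) = (21*(-72))*(-5) = -1512*(-5) = 7560)
q + R*U(M) = -178/195 + 7560*(17 + 1) = -178/195 + 7560*18 = -178/195 + 136080 = 26535422/195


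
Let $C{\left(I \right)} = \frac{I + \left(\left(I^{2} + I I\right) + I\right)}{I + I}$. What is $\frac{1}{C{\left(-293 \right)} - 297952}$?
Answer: $- \frac{1}{298244} \approx -3.353 \cdot 10^{-6}$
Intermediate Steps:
$C{\left(I \right)} = \frac{2 I + 2 I^{2}}{2 I}$ ($C{\left(I \right)} = \frac{I + \left(\left(I^{2} + I^{2}\right) + I\right)}{2 I} = \left(I + \left(2 I^{2} + I\right)\right) \frac{1}{2 I} = \left(I + \left(I + 2 I^{2}\right)\right) \frac{1}{2 I} = \left(2 I + 2 I^{2}\right) \frac{1}{2 I} = \frac{2 I + 2 I^{2}}{2 I}$)
$\frac{1}{C{\left(-293 \right)} - 297952} = \frac{1}{\left(1 - 293\right) - 297952} = \frac{1}{-292 - 297952} = \frac{1}{-298244} = - \frac{1}{298244}$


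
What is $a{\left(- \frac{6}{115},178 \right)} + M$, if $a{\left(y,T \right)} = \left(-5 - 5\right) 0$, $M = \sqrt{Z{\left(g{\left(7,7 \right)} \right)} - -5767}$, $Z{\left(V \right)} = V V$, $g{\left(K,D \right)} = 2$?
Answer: $\sqrt{5771} \approx 75.967$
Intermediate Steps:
$Z{\left(V \right)} = V^{2}$
$M = \sqrt{5771}$ ($M = \sqrt{2^{2} - -5767} = \sqrt{4 + 5767} = \sqrt{5771} \approx 75.967$)
$a{\left(y,T \right)} = 0$ ($a{\left(y,T \right)} = \left(-10\right) 0 = 0$)
$a{\left(- \frac{6}{115},178 \right)} + M = 0 + \sqrt{5771} = \sqrt{5771}$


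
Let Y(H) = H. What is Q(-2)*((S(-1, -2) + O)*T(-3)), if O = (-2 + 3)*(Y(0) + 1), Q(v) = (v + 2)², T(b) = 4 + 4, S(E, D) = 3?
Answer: 0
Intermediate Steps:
T(b) = 8
Q(v) = (2 + v)²
O = 1 (O = (-2 + 3)*(0 + 1) = 1*1 = 1)
Q(-2)*((S(-1, -2) + O)*T(-3)) = (2 - 2)²*((3 + 1)*8) = 0²*(4*8) = 0*32 = 0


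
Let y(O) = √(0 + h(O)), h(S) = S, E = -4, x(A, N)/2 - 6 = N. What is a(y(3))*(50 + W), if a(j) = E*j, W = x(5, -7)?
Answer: -192*√3 ≈ -332.55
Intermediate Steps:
x(A, N) = 12 + 2*N
W = -2 (W = 12 + 2*(-7) = 12 - 14 = -2)
y(O) = √O (y(O) = √(0 + O) = √O)
a(j) = -4*j
a(y(3))*(50 + W) = (-4*√3)*(50 - 2) = -4*√3*48 = -192*√3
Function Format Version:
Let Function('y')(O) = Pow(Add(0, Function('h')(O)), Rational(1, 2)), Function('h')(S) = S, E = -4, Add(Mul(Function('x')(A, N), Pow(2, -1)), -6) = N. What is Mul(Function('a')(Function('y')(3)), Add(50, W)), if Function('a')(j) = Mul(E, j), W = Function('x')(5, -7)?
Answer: Mul(-192, Pow(3, Rational(1, 2))) ≈ -332.55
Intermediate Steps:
Function('x')(A, N) = Add(12, Mul(2, N))
W = -2 (W = Add(12, Mul(2, -7)) = Add(12, -14) = -2)
Function('y')(O) = Pow(O, Rational(1, 2)) (Function('y')(O) = Pow(Add(0, O), Rational(1, 2)) = Pow(O, Rational(1, 2)))
Function('a')(j) = Mul(-4, j)
Mul(Function('a')(Function('y')(3)), Add(50, W)) = Mul(Mul(-4, Pow(3, Rational(1, 2))), Add(50, -2)) = Mul(Mul(-4, Pow(3, Rational(1, 2))), 48) = Mul(-192, Pow(3, Rational(1, 2)))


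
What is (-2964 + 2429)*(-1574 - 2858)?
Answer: 2371120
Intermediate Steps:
(-2964 + 2429)*(-1574 - 2858) = -535*(-4432) = 2371120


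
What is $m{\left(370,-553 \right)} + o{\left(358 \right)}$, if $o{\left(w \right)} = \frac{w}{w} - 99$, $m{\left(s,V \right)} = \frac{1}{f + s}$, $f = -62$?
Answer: $- \frac{30183}{308} \approx -97.997$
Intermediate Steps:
$m{\left(s,V \right)} = \frac{1}{-62 + s}$
$o{\left(w \right)} = -98$ ($o{\left(w \right)} = 1 - 99 = -98$)
$m{\left(370,-553 \right)} + o{\left(358 \right)} = \frac{1}{-62 + 370} - 98 = \frac{1}{308} - 98 = - \frac{30183}{308}$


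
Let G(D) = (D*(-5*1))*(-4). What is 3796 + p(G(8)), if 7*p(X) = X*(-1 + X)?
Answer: 52012/7 ≈ 7430.3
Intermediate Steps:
G(D) = 20*D (G(D) = (D*(-5))*(-4) = -5*D*(-4) = 20*D)
p(X) = X*(-1 + X)/7 (p(X) = (X*(-1 + X))/7 = X*(-1 + X)/7)
3796 + p(G(8)) = 3796 + (20*8)*(-1 + 20*8)/7 = 3796 + (⅐)*160*(-1 + 160) = 3796 + (⅐)*160*159 = 3796 + 25440/7 = 52012/7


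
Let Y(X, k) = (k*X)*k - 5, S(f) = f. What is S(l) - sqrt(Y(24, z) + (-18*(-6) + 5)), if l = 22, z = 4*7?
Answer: 22 - 2*sqrt(4731) ≈ -115.56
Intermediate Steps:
z = 28
Y(X, k) = -5 + X*k**2 (Y(X, k) = (X*k)*k - 5 = X*k**2 - 5 = -5 + X*k**2)
S(l) - sqrt(Y(24, z) + (-18*(-6) + 5)) = 22 - sqrt((-5 + 24*28**2) + (-18*(-6) + 5)) = 22 - sqrt((-5 + 24*784) + (108 + 5)) = 22 - sqrt((-5 + 18816) + 113) = 22 - sqrt(18811 + 113) = 22 - sqrt(18924) = 22 - 2*sqrt(4731)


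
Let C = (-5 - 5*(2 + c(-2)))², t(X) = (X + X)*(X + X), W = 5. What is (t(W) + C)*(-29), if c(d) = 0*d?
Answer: -9425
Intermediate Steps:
c(d) = 0
t(X) = 4*X² (t(X) = (2*X)*(2*X) = 4*X²)
C = 225 (C = (-5 - 5*(2 + 0))² = (-5 - 5*2)² = (-5 - 10)² = (-15)² = 225)
(t(W) + C)*(-29) = (4*5² + 225)*(-29) = (4*25 + 225)*(-29) = (100 + 225)*(-29) = 325*(-29) = -9425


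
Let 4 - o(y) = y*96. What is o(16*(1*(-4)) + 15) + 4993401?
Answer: 4998109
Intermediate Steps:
o(y) = 4 - 96*y (o(y) = 4 - y*96 = 4 - 96*y)
o(16*(1*(-4)) + 15) + 4993401 = (4 - 96*(16*(1*(-4)) + 15)) + 4993401 = (4 - 96*(16*(-4) + 15)) + 4993401 = (4 - 96*(-64 + 15)) + 4993401 = (4 - 96*(-49)) + 4993401 = (4 + 4704) + 4993401 = 4708 + 4993401 = 4998109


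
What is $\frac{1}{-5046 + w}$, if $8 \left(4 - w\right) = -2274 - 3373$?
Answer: $- \frac{8}{34689} \approx -0.00023062$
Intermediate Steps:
$w = \frac{5679}{8}$ ($w = 4 - \frac{-2274 - 3373}{8} = 4 - - \frac{5647}{8} = 4 + \frac{5647}{8} = \frac{5679}{8} \approx 709.88$)
$\frac{1}{-5046 + w} = \frac{1}{-5046 + \frac{5679}{8}} = \frac{1}{- \frac{34689}{8}} = - \frac{8}{34689}$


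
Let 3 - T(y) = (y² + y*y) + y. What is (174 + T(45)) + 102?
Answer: -3816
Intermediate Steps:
T(y) = 3 - y - 2*y² (T(y) = 3 - ((y² + y*y) + y) = 3 - ((y² + y²) + y) = 3 - (2*y² + y) = 3 - (y + 2*y²) = 3 + (-y - 2*y²) = 3 - y - 2*y²)
(174 + T(45)) + 102 = (174 + (3 - 1*45 - 2*45²)) + 102 = (174 + (3 - 45 - 2*2025)) + 102 = (174 + (3 - 45 - 4050)) + 102 = (174 - 4092) + 102 = -3918 + 102 = -3816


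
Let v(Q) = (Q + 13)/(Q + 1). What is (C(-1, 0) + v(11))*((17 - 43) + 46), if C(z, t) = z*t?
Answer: 40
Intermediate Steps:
C(z, t) = t*z
v(Q) = (13 + Q)/(1 + Q)
(C(-1, 0) + v(11))*((17 - 43) + 46) = (0*(-1) + (13 + 11)/(1 + 11))*((17 - 43) + 46) = (0 + 24/12)*(-26 + 46) = (0 + (1/12)*24)*20 = (0 + 2)*20 = 2*20 = 40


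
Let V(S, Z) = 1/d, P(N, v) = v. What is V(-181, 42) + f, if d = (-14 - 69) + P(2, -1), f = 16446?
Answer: 1381463/84 ≈ 16446.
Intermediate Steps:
d = -84 (d = (-14 - 69) - 1 = -83 - 1 = -84)
V(S, Z) = -1/84 (V(S, Z) = 1/(-84) = -1/84)
V(-181, 42) + f = -1/84 + 16446 = 1381463/84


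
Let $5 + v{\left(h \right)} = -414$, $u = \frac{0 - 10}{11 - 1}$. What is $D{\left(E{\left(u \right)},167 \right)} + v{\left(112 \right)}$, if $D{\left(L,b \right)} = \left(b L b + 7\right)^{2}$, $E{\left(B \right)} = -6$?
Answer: $27998324510$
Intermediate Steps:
$u = -1$ ($u = - \frac{10}{10} = \left(-10\right) \frac{1}{10} = -1$)
$v{\left(h \right)} = -419$ ($v{\left(h \right)} = -5 - 414 = -419$)
$D{\left(L,b \right)} = \left(7 + L b^{2}\right)^{2}$ ($D{\left(L,b \right)} = \left(L b b + 7\right)^{2} = \left(L b^{2} + 7\right)^{2} = \left(7 + L b^{2}\right)^{2}$)
$D{\left(E{\left(u \right)},167 \right)} + v{\left(112 \right)} = \left(7 - 6 \cdot 167^{2}\right)^{2} - 419 = \left(7 - 167334\right)^{2} - 419 = \left(-167327\right)^{2} - 419 = 27998324929 - 419 = 27998324510$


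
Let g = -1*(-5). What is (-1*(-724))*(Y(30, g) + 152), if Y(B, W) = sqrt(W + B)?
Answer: 110048 + 724*sqrt(35) ≈ 1.1433e+5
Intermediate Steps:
g = 5
Y(B, W) = sqrt(B + W)
(-1*(-724))*(Y(30, g) + 152) = (-1*(-724))*(sqrt(30 + 5) + 152) = 724*(sqrt(35) + 152) = 724*(152 + sqrt(35)) = 110048 + 724*sqrt(35)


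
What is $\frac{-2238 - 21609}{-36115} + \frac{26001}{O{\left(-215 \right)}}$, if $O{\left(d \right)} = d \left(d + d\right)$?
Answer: $\frac{628736253}{667766350} \approx 0.94155$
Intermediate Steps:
$O{\left(d \right)} = 2 d^{2}$ ($O{\left(d \right)} = d 2 d = 2 d^{2}$)
$\frac{-2238 - 21609}{-36115} + \frac{26001}{O{\left(-215 \right)}} = \frac{-2238 - 21609}{-36115} + \frac{26001}{2 \left(-215\right)^{2}} = \left(-2238 - 21609\right) \left(- \frac{1}{36115}\right) + \frac{26001}{2 \cdot 46225} = \left(-23847\right) \left(- \frac{1}{36115}\right) + \frac{26001}{92450} = \frac{23847}{36115} + 26001 \cdot \frac{1}{92450} = \frac{23847}{36115} + \frac{26001}{92450} = \frac{628736253}{667766350}$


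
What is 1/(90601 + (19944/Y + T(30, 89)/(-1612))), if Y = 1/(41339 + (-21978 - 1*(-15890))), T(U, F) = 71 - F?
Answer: 806/566728055279 ≈ 1.4222e-9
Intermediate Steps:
Y = 1/35251 (Y = 1/(41339 + (-21978 + 15890)) = 1/(41339 - 6088) = 1/35251 ≈ 2.8368e-5)
1/(90601 + (19944/Y + T(30, 89)/(-1612))) = 1/(90601 + (19944/(1/35251) + (71 - 1*89)/(-1612))) = 1/(90601 + (19944*35251 + (71 - 89)*(-1/1612))) = 1/(90601 + (703045944 - 18*(-1/1612))) = 1/(90601 + (703045944 + 9/806)) = 1/(90601 + 566655030873/806) = 1/(566728055279/806) = 806/566728055279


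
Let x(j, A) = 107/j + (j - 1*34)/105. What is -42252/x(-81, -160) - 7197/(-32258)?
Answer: 386405511981/22096730 ≈ 17487.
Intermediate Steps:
x(j, A) = -34/105 + 107/j + j/105 (x(j, A) = 107/j + (j - 34)*(1/105) = 107/j + (-34 + j)*(1/105) = 107/j + (-34/105 + j/105) = -34/105 + 107/j + j/105)
-42252/x(-81, -160) - 7197/(-32258) = -42252*(-8505/(11235 - 81*(-34 - 81))) - 7197/(-32258) = -42252*(-8505/(11235 - 81*(-115))) - 7197*(-1/32258) = -42252*(-8505/(11235 + 9315)) + 7197/32258 = -42252/((1/105)*(-1/81)*20550) + 7197/32258 = -42252/(-1370/567) + 7197/32258 = -42252*(-567/1370) + 7197/32258 = 11978442/685 + 7197/32258 = 386405511981/22096730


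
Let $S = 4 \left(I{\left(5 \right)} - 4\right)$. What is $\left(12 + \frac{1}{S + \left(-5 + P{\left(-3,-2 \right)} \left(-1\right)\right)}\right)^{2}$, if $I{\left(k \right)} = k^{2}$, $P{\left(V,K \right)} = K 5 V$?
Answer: $\frac{346921}{2401} \approx 144.49$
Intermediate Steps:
$P{\left(V,K \right)} = 5 K V$
$S = 84$ ($S = 4 \left(5^{2} - 4\right) = 4 \left(25 - 4\right) = 4 \cdot 21 = 84$)
$\left(12 + \frac{1}{S + \left(-5 + P{\left(-3,-2 \right)} \left(-1\right)\right)}\right)^{2} = \left(12 + \frac{1}{84 + \left(-5 + 5 \left(-2\right) \left(-3\right) \left(-1\right)\right)}\right)^{2} = \left(12 + \frac{1}{84 + \left(-5 + 30 \left(-1\right)\right)}\right)^{2} = \left(12 + \frac{1}{84 - 35}\right)^{2} = \left(12 + \frac{1}{49}\right)^{2} = \left(\frac{589}{49}\right)^{2} = \frac{346921}{2401}$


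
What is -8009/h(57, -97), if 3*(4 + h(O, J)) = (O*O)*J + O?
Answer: 8009/105036 ≈ 0.076250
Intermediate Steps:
h(O, J) = -4 + O/3 + J*O²/3 (h(O, J) = -4 + ((O*O)*J + O)/3 = -4 + (O²*J + O)/3 = -4 + (J*O² + O)/3 = -4 + (O + J*O²)/3 = -4 + (O/3 + J*O²/3) = -4 + O/3 + J*O²/3)
-8009/h(57, -97) = -8009/(-4 + (⅓)*57 + (⅓)*(-97)*57²) = -8009/(-4 + 19 + (⅓)*(-97)*3249) = -8009/(-4 + 19 - 105051) = -8009/(-105036) = -8009*(-1/105036) = 8009/105036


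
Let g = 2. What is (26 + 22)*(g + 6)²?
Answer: 3072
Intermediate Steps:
(26 + 22)*(g + 6)² = (26 + 22)*(2 + 6)² = 48*8² = 48*64 = 3072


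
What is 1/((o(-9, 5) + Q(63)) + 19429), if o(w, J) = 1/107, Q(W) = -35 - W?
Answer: 107/2068418 ≈ 5.1730e-5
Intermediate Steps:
o(w, J) = 1/107
1/((o(-9, 5) + Q(63)) + 19429) = 1/((1/107 + (-35 - 1*63)) + 19429) = 1/((1/107 + (-35 - 63)) + 19429) = 1/((1/107 - 98) + 19429) = 1/(-10485/107 + 19429) = 1/(2068418/107) = 107/2068418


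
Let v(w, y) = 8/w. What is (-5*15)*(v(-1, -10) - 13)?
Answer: 1575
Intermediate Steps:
(-5*15)*(v(-1, -10) - 13) = (-5*15)*(8/(-1) - 13) = -75*(8*(-1) - 13) = -75*(-8 - 13) = -75*(-21) = 1575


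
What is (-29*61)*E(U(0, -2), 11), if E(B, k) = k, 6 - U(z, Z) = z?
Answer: -19459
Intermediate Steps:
U(z, Z) = 6 - z
(-29*61)*E(U(0, -2), 11) = -29*61*11 = -1769*11 = -19459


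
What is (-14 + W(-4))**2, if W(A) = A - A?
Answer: 196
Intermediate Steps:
W(A) = 0
(-14 + W(-4))**2 = (-14 + 0)**2 = (-14)**2 = 196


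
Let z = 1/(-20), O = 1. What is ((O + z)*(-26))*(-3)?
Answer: 741/10 ≈ 74.100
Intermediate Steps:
z = -1/20 ≈ -0.050000
((O + z)*(-26))*(-3) = ((1 - 1/20)*(-26))*(-3) = ((19/20)*(-26))*(-3) = -247/10*(-3) = 741/10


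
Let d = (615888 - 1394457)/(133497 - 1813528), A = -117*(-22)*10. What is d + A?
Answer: 43244776509/1680031 ≈ 25740.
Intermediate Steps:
A = 25740 (A = 2574*10 = 25740)
d = 778569/1680031 (d = -778569/(-1680031) = -778569*(-1/1680031) = 778569/1680031 ≈ 0.46343)
d + A = 778569/1680031 + 25740 = 43244776509/1680031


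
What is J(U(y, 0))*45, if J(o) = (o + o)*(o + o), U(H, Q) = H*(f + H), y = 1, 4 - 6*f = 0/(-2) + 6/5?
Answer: 1936/5 ≈ 387.20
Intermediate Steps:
f = 7/15 (f = 2/3 - (0/(-2) + 6/5)/6 = 2/3 - (0*(-1/2) + 6*(1/5))/6 = 2/3 - (0 + 6/5)/6 = 2/3 - 1/6*6/5 = 2/3 - 1/5 = 7/15 ≈ 0.46667)
U(H, Q) = H*(7/15 + H)
J(o) = 4*o**2 (J(o) = (2*o)*(2*o) = 4*o**2)
J(U(y, 0))*45 = (4*((1/15)*1*(7 + 15*1))**2)*45 = (4*((1/15)*1*(7 + 15))**2)*45 = (4*((1/15)*1*22)**2)*45 = (4*(22/15)**2)*45 = (4*(484/225))*45 = (1936/225)*45 = 1936/5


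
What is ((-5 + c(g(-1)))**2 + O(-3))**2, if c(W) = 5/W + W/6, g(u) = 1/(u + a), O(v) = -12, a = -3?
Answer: 125520695521/331776 ≈ 3.7833e+5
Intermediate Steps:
g(u) = 1/(-3 + u) (g(u) = 1/(u - 3) = 1/(-3 + u))
c(W) = 5/W + W/6 (c(W) = 5/W + W*(1/6) = 5/W + W/6)
((-5 + c(g(-1)))**2 + O(-3))**2 = ((-5 + (5/(1/(-3 - 1)) + 1/(6*(-3 - 1))))**2 - 12)**2 = ((-5 + (5/(1/(-4)) + (1/6)/(-4)))**2 - 12)**2 = ((-5 + (5/(-1/4) + (1/6)*(-1/4)))**2 - 12)**2 = ((-5 + (5*(-4) - 1/24))**2 - 12)**2 = ((-5 + (-20 - 1/24))**2 - 12)**2 = ((-5 - 481/24)**2 - 12)**2 = ((-601/24)**2 - 12)**2 = (361201/576 - 12)**2 = (354289/576)**2 = 125520695521/331776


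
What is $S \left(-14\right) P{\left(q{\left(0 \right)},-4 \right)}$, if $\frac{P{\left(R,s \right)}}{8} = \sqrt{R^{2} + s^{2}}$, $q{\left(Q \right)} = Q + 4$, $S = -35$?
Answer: $15680 \sqrt{2} \approx 22175.0$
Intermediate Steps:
$q{\left(Q \right)} = 4 + Q$
$P{\left(R,s \right)} = 8 \sqrt{R^{2} + s^{2}}$
$S \left(-14\right) P{\left(q{\left(0 \right)},-4 \right)} = \left(-35\right) \left(-14\right) 8 \sqrt{\left(4 + 0\right)^{2} + \left(-4\right)^{2}} = 490 \cdot 8 \sqrt{4^{2} + 16} = 490 \cdot 8 \sqrt{16 + 16} = 490 \cdot 8 \sqrt{32} = 490 \cdot 8 \cdot 4 \sqrt{2} = 490 \cdot 32 \sqrt{2} = 15680 \sqrt{2}$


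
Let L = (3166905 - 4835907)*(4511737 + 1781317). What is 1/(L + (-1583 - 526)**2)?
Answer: -1/10503115264227 ≈ -9.5210e-14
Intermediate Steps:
L = -10503119712108 (L = -1669002*6293054 = -10503119712108)
1/(L + (-1583 - 526)**2) = 1/(-10503119712108 + (-1583 - 526)**2) = 1/(-10503119712108 + (-2109)**2) = 1/(-10503119712108 + 4447881) = 1/(-10503115264227) = -1/10503115264227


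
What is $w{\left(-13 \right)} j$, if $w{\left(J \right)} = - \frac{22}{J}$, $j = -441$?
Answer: $- \frac{9702}{13} \approx -746.31$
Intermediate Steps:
$w{\left(-13 \right)} j = - \frac{22}{-13} \left(-441\right) = \left(-22\right) \left(- \frac{1}{13}\right) \left(-441\right) = \frac{22}{13} \left(-441\right) = - \frac{9702}{13}$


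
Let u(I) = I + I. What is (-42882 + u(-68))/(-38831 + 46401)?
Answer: -21509/3785 ≈ -5.6827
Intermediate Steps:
u(I) = 2*I
(-42882 + u(-68))/(-38831 + 46401) = (-42882 + 2*(-68))/(-38831 + 46401) = (-42882 - 136)/7570 = -43018*1/7570 = -21509/3785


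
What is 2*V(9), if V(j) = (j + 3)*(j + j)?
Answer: 432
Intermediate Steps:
V(j) = 2*j*(3 + j) (V(j) = (3 + j)*(2*j) = 2*j*(3 + j))
2*V(9) = 2*(2*9*(3 + 9)) = 2*(2*9*12) = 2*216 = 432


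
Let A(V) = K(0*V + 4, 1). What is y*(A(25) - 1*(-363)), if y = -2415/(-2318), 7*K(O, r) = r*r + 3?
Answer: 878025/2318 ≈ 378.79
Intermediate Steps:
K(O, r) = 3/7 + r**2/7 (K(O, r) = (r*r + 3)/7 = (r**2 + 3)/7 = (3 + r**2)/7 = 3/7 + r**2/7)
A(V) = 4/7 (A(V) = 3/7 + (1/7)*1**2 = 3/7 + (1/7)*1 = 3/7 + 1/7 = 4/7)
y = 2415/2318 (y = -2415*(-1/2318) = 2415/2318 ≈ 1.0418)
y*(A(25) - 1*(-363)) = 2415*(4/7 - 1*(-363))/2318 = 2415*(4/7 + 363)/2318 = (2415/2318)*(2545/7) = 878025/2318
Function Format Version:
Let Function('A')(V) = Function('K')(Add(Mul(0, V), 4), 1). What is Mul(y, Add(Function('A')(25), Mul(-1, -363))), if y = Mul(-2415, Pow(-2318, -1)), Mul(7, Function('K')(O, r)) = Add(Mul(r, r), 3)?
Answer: Rational(878025, 2318) ≈ 378.79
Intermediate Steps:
Function('K')(O, r) = Add(Rational(3, 7), Mul(Rational(1, 7), Pow(r, 2))) (Function('K')(O, r) = Mul(Rational(1, 7), Add(Mul(r, r), 3)) = Mul(Rational(1, 7), Add(Pow(r, 2), 3)) = Mul(Rational(1, 7), Add(3, Pow(r, 2))) = Add(Rational(3, 7), Mul(Rational(1, 7), Pow(r, 2))))
Function('A')(V) = Rational(4, 7) (Function('A')(V) = Add(Rational(3, 7), Mul(Rational(1, 7), Pow(1, 2))) = Add(Rational(3, 7), Mul(Rational(1, 7), 1)) = Add(Rational(3, 7), Rational(1, 7)) = Rational(4, 7))
y = Rational(2415, 2318) (y = Mul(-2415, Rational(-1, 2318)) = Rational(2415, 2318) ≈ 1.0418)
Mul(y, Add(Function('A')(25), Mul(-1, -363))) = Mul(Rational(2415, 2318), Add(Rational(4, 7), Mul(-1, -363))) = Mul(Rational(2415, 2318), Add(Rational(4, 7), 363)) = Mul(Rational(2415, 2318), Rational(2545, 7)) = Rational(878025, 2318)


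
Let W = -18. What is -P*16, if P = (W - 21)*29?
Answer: 18096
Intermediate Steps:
P = -1131 (P = (-18 - 21)*29 = -39*29 = -1131)
-P*16 = -(-1131)*16 = -1*(-18096) = 18096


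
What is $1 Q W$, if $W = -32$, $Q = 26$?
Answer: $-832$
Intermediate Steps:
$1 Q W = 1 \cdot 26 \left(-32\right) = 26 \left(-32\right) = -832$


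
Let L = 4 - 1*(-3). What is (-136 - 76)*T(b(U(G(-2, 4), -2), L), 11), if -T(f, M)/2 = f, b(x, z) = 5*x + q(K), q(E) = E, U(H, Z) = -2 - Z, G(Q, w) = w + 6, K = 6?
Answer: 2544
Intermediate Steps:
G(Q, w) = 6 + w
L = 7 (L = 4 + 3 = 7)
b(x, z) = 6 + 5*x (b(x, z) = 5*x + 6 = 6 + 5*x)
T(f, M) = -2*f
(-136 - 76)*T(b(U(G(-2, 4), -2), L), 11) = (-136 - 76)*(-2*(6 + 5*(-2 - 1*(-2)))) = -(-424)*(6 + 5*(-2 + 2)) = -(-424)*(6 + 5*0) = -(-424)*(6 + 0) = -(-424)*6 = -212*(-12) = 2544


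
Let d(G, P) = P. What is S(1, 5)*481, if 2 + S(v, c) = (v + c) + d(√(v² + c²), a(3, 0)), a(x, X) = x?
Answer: 3367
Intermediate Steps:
S(v, c) = 1 + c + v (S(v, c) = -2 + ((v + c) + 3) = -2 + ((c + v) + 3) = -2 + (3 + c + v) = 1 + c + v)
S(1, 5)*481 = (1 + 5 + 1)*481 = 7*481 = 3367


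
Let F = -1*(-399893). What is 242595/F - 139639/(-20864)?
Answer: 60902160707/8343367552 ≈ 7.2995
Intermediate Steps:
F = 399893
242595/F - 139639/(-20864) = 242595/399893 - 139639/(-20864) = 242595*(1/399893) - 139639*(-1/20864) = 242595/399893 + 139639/20864 = 60902160707/8343367552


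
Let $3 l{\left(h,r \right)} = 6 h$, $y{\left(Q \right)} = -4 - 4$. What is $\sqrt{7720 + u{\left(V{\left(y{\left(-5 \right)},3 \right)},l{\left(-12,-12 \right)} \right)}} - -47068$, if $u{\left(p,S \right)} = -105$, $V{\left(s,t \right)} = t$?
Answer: $47068 + \sqrt{7615} \approx 47155.0$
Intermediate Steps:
$y{\left(Q \right)} = -8$ ($y{\left(Q \right)} = -4 - 4 = -8$)
$l{\left(h,r \right)} = 2 h$ ($l{\left(h,r \right)} = \frac{6 h}{3} = 2 h$)
$\sqrt{7720 + u{\left(V{\left(y{\left(-5 \right)},3 \right)},l{\left(-12,-12 \right)} \right)}} - -47068 = \sqrt{7720 - 105} - -47068 = \sqrt{7615} + 47068 = 47068 + \sqrt{7615}$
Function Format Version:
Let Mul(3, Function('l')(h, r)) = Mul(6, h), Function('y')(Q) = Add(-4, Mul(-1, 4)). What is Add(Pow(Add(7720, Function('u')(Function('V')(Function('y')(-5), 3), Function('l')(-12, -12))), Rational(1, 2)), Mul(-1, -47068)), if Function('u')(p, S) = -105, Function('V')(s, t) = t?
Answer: Add(47068, Pow(7615, Rational(1, 2))) ≈ 47155.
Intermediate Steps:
Function('y')(Q) = -8 (Function('y')(Q) = Add(-4, -4) = -8)
Function('l')(h, r) = Mul(2, h) (Function('l')(h, r) = Mul(Rational(1, 3), Mul(6, h)) = Mul(2, h))
Add(Pow(Add(7720, Function('u')(Function('V')(Function('y')(-5), 3), Function('l')(-12, -12))), Rational(1, 2)), Mul(-1, -47068)) = Add(Pow(Add(7720, -105), Rational(1, 2)), Mul(-1, -47068)) = Add(Pow(7615, Rational(1, 2)), 47068) = Add(47068, Pow(7615, Rational(1, 2)))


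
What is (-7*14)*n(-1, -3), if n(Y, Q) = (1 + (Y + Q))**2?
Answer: -882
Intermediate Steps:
n(Y, Q) = (1 + Q + Y)**2 (n(Y, Q) = (1 + (Q + Y))**2 = (1 + Q + Y)**2)
(-7*14)*n(-1, -3) = (-7*14)*(1 - 3 - 1)**2 = -98*(-3)**2 = -98*9 = -882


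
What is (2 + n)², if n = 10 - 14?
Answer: 4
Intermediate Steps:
n = -4
(2 + n)² = (2 - 4)² = (-2)² = 4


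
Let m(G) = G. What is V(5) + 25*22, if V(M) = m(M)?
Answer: 555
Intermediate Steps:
V(M) = M
V(5) + 25*22 = 5 + 25*22 = 5 + 550 = 555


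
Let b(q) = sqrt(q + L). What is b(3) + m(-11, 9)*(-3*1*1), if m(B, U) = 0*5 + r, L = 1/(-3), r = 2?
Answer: -6 + 2*sqrt(6)/3 ≈ -4.3670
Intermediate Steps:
L = -1/3 ≈ -0.33333
m(B, U) = 2 (m(B, U) = 0*5 + 2 = 0 + 2 = 2)
b(q) = sqrt(-1/3 + q) (b(q) = sqrt(q - 1/3) = sqrt(-1/3 + q))
b(3) + m(-11, 9)*(-3*1*1) = sqrt(-3 + 9*3)/3 + 2*(-3*1*1) = sqrt(-3 + 27)/3 + 2*(-3*1) = sqrt(24)/3 + 2*(-3) = (2*sqrt(6))/3 - 6 = 2*sqrt(6)/3 - 6 = -6 + 2*sqrt(6)/3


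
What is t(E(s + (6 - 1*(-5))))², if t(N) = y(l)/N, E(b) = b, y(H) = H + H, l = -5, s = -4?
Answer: 100/49 ≈ 2.0408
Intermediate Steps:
y(H) = 2*H
t(N) = -10/N (t(N) = (2*(-5))/N = -10/N)
t(E(s + (6 - 1*(-5))))² = (-10/(-4 + (6 - 1*(-5))))² = (-10/(-4 + (6 + 5)))² = (-10/(-4 + 11))² = (-10/7)² = 100/49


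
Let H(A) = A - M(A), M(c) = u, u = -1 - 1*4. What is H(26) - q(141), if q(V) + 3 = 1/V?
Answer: 4793/141 ≈ 33.993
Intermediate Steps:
u = -5 (u = -1 - 4 = -5)
M(c) = -5
q(V) = -3 + 1/V
H(A) = 5 + A (H(A) = A - 1*(-5) = A + 5 = 5 + A)
H(26) - q(141) = (5 + 26) - (-3 + 1/141) = 31 - (-3 + 1/141) = 31 - 1*(-422/141) = 31 + 422/141 = 4793/141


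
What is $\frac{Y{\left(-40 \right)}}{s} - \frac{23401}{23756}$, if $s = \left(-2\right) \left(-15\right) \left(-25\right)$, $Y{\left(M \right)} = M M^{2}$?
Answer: $\frac{6011333}{71268} \approx 84.348$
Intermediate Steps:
$Y{\left(M \right)} = M^{3}$
$s = -750$ ($s = 30 \left(-25\right) = -750$)
$\frac{Y{\left(-40 \right)}}{s} - \frac{23401}{23756} = \frac{\left(-40\right)^{3}}{-750} - \frac{23401}{23756} = \left(-64000\right) \left(- \frac{1}{750}\right) - \frac{23401}{23756} = \frac{256}{3} - \frac{23401}{23756} = \frac{6011333}{71268}$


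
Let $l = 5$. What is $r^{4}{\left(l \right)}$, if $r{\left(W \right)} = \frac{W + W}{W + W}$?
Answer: $1$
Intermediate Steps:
$r{\left(W \right)} = 1$ ($r{\left(W \right)} = \frac{2 W}{2 W} = 2 W \frac{1}{2 W} = 1$)
$r^{4}{\left(l \right)} = 1^{4} = 1$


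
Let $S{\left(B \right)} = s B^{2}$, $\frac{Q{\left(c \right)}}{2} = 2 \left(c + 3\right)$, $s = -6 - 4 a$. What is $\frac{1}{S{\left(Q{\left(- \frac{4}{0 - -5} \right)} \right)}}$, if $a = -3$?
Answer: $\frac{25}{11616} \approx 0.0021522$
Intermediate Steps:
$s = 6$ ($s = -6 - -12 = -6 + 12 = 6$)
$Q{\left(c \right)} = 12 + 4 c$ ($Q{\left(c \right)} = 2 \cdot 2 \left(c + 3\right) = 2 \cdot 2 \left(3 + c\right) = 2 \left(6 + 2 c\right) = 12 + 4 c$)
$S{\left(B \right)} = 6 B^{2}$
$\frac{1}{S{\left(Q{\left(- \frac{4}{0 - -5} \right)} \right)}} = \frac{1}{6 \left(12 + 4 \left(- \frac{4}{0 - -5}\right)\right)^{2}} = \frac{1}{6 \left(12 + 4 \left(- \frac{4}{0 + 5}\right)\right)^{2}} = \frac{1}{6 \left(12 + 4 \left(- \frac{4}{5}\right)\right)^{2}} = \frac{1}{6 \left(12 - \frac{16}{5}\right)^{2}} = \frac{1}{6 \left(\frac{44}{5}\right)^{2}} = \frac{1}{6 \cdot \frac{1936}{25}} = \frac{1}{\frac{11616}{25}} = \frac{25}{11616}$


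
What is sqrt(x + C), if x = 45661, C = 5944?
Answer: sqrt(51605) ≈ 227.17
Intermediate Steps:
sqrt(x + C) = sqrt(45661 + 5944) = sqrt(51605)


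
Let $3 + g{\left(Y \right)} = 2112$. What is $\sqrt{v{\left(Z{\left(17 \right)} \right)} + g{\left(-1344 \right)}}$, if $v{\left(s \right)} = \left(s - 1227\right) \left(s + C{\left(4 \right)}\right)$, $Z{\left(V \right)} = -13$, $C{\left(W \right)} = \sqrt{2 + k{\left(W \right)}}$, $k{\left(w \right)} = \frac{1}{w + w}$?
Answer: $\sqrt{18229 - 310 \sqrt{34}} \approx 128.15$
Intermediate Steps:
$g{\left(Y \right)} = 2109$ ($g{\left(Y \right)} = -3 + 2112 = 2109$)
$k{\left(w \right)} = \frac{1}{2 w}$
$C{\left(W \right)} = \sqrt{2 + \frac{1}{2 W}}$
$v{\left(s \right)} = \left(-1227 + s\right) \left(s + \frac{\sqrt{34}}{4}\right)$ ($v{\left(s \right)} = \left(s - 1227\right) \left(s + \frac{\sqrt{8 + \frac{2}{4}}}{2}\right) = \left(-1227 + s\right) \left(s + \frac{\sqrt{8 + 2 \cdot \frac{1}{4}}}{2}\right) = \left(-1227 + s\right) \left(s + \frac{\sqrt{8 + \frac{1}{2}}}{2}\right) = \left(-1227 + s\right) \left(s + \frac{\sqrt{\frac{17}{2}}}{2}\right) = \left(-1227 + s\right) \left(s + \frac{\frac{1}{2} \sqrt{34}}{2}\right) = \left(-1227 + s\right) \left(s + \frac{\sqrt{34}}{4}\right)$)
$\sqrt{v{\left(Z{\left(17 \right)} \right)} + g{\left(-1344 \right)}} = \sqrt{\left(\left(-13\right)^{2} - -15951 - \frac{1227 \sqrt{34}}{4} + \frac{1}{4} \left(-13\right) \sqrt{34}\right) + 2109} = \sqrt{\left(169 + 15951 - \frac{1227 \sqrt{34}}{4} - \frac{13 \sqrt{34}}{4}\right) + 2109} = \sqrt{\left(16120 - 310 \sqrt{34}\right) + 2109} = \sqrt{18229 - 310 \sqrt{34}}$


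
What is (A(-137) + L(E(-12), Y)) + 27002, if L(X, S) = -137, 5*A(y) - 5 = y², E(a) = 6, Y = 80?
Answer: 153099/5 ≈ 30620.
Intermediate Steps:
A(y) = 1 + y²/5
(A(-137) + L(E(-12), Y)) + 27002 = ((1 + (⅕)*(-137)²) - 137) + 27002 = ((1 + (⅕)*18769) - 137) + 27002 = ((1 + 18769/5) - 137) + 27002 = (18774/5 - 137) + 27002 = 18089/5 + 27002 = 153099/5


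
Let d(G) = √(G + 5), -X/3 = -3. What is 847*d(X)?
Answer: 847*√14 ≈ 3169.2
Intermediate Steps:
X = 9 (X = -3*(-3) = 9)
d(G) = √(5 + G)
847*d(X) = 847*√(5 + 9) = 847*√14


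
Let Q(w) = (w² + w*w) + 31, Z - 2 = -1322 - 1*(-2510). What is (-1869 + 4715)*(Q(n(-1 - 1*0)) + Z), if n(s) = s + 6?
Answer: 3617266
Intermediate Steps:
Z = 1190 (Z = 2 + (-1322 - 1*(-2510)) = 2 + (-1322 + 2510) = 2 + 1188 = 1190)
n(s) = 6 + s
Q(w) = 31 + 2*w² (Q(w) = (w² + w²) + 31 = 2*w² + 31 = 31 + 2*w²)
(-1869 + 4715)*(Q(n(-1 - 1*0)) + Z) = (-1869 + 4715)*((31 + 2*(6 + (-1 - 1*0))²) + 1190) = 2846*((31 + 2*(6 + (-1 + 0))²) + 1190) = 2846*((31 + 2*(6 - 1)²) + 1190) = 2846*((31 + 2*5²) + 1190) = 2846*((31 + 2*25) + 1190) = 2846*((31 + 50) + 1190) = 2846*(81 + 1190) = 2846*1271 = 3617266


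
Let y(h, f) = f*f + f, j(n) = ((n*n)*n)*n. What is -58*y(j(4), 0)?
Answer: 0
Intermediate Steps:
j(n) = n⁴ (j(n) = (n²*n)*n = n³*n = n⁴)
y(h, f) = f + f² (y(h, f) = f² + f = f + f²)
-58*y(j(4), 0) = -0*(1 + 0) = -0 = -58*0 = 0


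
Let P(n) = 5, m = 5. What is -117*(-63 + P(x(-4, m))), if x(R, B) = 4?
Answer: 6786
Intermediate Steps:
-117*(-63 + P(x(-4, m))) = -117*(-63 + 5) = -117*(-58) = 6786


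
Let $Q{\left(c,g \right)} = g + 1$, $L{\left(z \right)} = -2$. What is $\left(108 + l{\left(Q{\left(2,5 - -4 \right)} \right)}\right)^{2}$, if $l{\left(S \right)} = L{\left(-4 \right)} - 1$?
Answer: $11025$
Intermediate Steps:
$Q{\left(c,g \right)} = 1 + g$
$l{\left(S \right)} = -3$ ($l{\left(S \right)} = -2 - 1 = -3$)
$\left(108 + l{\left(Q{\left(2,5 - -4 \right)} \right)}\right)^{2} = \left(108 - 3\right)^{2} = 105^{2} = 11025$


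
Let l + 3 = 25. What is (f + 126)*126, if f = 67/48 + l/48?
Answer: 128877/8 ≈ 16110.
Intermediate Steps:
l = 22 (l = -3 + 25 = 22)
f = 89/48 (f = 67/48 + 22/48 = 67*(1/48) + 22*(1/48) = 67/48 + 11/24 = 89/48 ≈ 1.8542)
(f + 126)*126 = (89/48 + 126)*126 = (6137/48)*126 = 128877/8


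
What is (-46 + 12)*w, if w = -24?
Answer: 816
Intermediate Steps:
(-46 + 12)*w = (-46 + 12)*(-24) = -34*(-24) = 816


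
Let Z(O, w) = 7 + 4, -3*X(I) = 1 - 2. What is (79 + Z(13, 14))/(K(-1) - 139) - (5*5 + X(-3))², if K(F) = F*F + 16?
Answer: -352741/549 ≈ -642.52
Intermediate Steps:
X(I) = ⅓ (X(I) = -(1 - 2)/3 = -⅓*(-1) = ⅓)
K(F) = 16 + F² (K(F) = F² + 16 = 16 + F²)
Z(O, w) = 11
(79 + Z(13, 14))/(K(-1) - 139) - (5*5 + X(-3))² = (79 + 11)/((16 + (-1)²) - 139) - (5*5 + ⅓)² = 90/((16 + 1) - 139) - (25 + ⅓)² = 90/(17 - 139) - (76/3)² = 90/(-122) - 1*5776/9 = 90*(-1/122) - 5776/9 = -45/61 - 5776/9 = -352741/549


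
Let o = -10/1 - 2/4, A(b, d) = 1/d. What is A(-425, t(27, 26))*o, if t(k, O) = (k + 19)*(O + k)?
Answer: -21/4876 ≈ -0.0043068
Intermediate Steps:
t(k, O) = (19 + k)*(O + k)
o = -21/2 (o = -10*1 - 2*1/4 = -10 - 1/2 = -21/2 ≈ -10.500)
A(-425, t(27, 26))*o = -21/2/(27**2 + 19*26 + 19*27 + 26*27) = -21/2/(729 + 494 + 513 + 702) = -21/2/2438 = (1/2438)*(-21/2) = -21/4876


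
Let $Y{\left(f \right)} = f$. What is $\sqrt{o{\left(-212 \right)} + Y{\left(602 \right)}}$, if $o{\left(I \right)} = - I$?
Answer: $\sqrt{814} \approx 28.531$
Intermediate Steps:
$\sqrt{o{\left(-212 \right)} + Y{\left(602 \right)}} = \sqrt{\left(-1\right) \left(-212\right) + 602} = \sqrt{212 + 602} = \sqrt{814}$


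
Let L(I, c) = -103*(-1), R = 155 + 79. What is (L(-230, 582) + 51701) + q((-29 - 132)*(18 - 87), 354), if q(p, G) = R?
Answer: 52038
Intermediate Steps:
R = 234
q(p, G) = 234
L(I, c) = 103
(L(-230, 582) + 51701) + q((-29 - 132)*(18 - 87), 354) = (103 + 51701) + 234 = 51804 + 234 = 52038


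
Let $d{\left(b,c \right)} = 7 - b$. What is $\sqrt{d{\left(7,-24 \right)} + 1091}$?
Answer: $\sqrt{1091} \approx 33.03$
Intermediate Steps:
$\sqrt{d{\left(7,-24 \right)} + 1091} = \sqrt{\left(7 - 7\right) + 1091} = \sqrt{0 + 1091} = \sqrt{1091}$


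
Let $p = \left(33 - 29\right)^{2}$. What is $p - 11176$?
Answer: $-11160$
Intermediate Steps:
$p = 16$ ($p = 4^{2} = 16$)
$p - 11176 = 16 - 11176 = -11160$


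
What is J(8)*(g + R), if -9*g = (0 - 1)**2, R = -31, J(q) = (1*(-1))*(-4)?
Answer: -1120/9 ≈ -124.44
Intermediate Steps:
J(q) = 4 (J(q) = -1*(-4) = 4)
g = -1/9 (g = -(0 - 1)**2/9 = -1/9*(-1)**2 = -1/9*1 = -1/9 ≈ -0.11111)
J(8)*(g + R) = 4*(-1/9 - 31) = 4*(-280/9) = -1120/9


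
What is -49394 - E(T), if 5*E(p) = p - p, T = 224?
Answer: -49394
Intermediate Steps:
E(p) = 0 (E(p) = (p - p)/5 = (1/5)*0 = 0)
-49394 - E(T) = -49394 - 1*0 = -49394 + 0 = -49394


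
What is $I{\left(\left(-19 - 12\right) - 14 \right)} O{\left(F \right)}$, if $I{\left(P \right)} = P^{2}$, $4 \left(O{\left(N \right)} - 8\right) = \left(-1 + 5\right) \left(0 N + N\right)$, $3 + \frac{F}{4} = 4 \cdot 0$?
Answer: $-8100$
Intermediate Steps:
$F = -12$ ($F = -12 + 4 \cdot 4 \cdot 0 = -12 + 4 \cdot 0 = -12 + 0 = -12$)
$O{\left(N \right)} = 8 + N$ ($O{\left(N \right)} = 8 + \frac{\left(-1 + 5\right) \left(0 N + N\right)}{4} = 8 + \frac{4 \left(0 + N\right)}{4} = 8 + \frac{4 N}{4} = 8 + N$)
$I{\left(\left(-19 - 12\right) - 14 \right)} O{\left(F \right)} = \left(\left(-19 - 12\right) - 14\right)^{2} \left(8 - 12\right) = \left(-31 - 14\right)^{2} \left(-4\right) = \left(-45\right)^{2} \left(-4\right) = 2025 \left(-4\right) = -8100$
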